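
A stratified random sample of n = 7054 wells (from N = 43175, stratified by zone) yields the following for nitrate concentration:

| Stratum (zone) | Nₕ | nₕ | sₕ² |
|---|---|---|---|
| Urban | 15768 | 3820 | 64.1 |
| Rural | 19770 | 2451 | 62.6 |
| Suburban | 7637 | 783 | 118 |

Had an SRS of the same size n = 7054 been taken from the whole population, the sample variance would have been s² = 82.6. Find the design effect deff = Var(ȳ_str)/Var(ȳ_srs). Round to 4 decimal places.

Var(ȳ_str) = Σ Wₕ²(1−fₕ)sₕ²/nₕ with Wₕ = Nₕ/43175:
  Urban: (15768/43175)²·(1−3820/15768)·64.1/3820 = 0.0016959061
  Rural: (19770/43175)²·(1−2451/19770)·62.6/2451 = 0.0046913281
  Suburban: (7637/43175)²·(1−783/7637)·118/783 = 0.0042317738
  → Var(ȳ_str) = 0.010619008.
Var(ȳ_srs) = (1 − 7054/43175)·82.6/7054 = 0.0097965241.
deff = 0.010619008 / 0.0097965241 = 1.0840.

1.0840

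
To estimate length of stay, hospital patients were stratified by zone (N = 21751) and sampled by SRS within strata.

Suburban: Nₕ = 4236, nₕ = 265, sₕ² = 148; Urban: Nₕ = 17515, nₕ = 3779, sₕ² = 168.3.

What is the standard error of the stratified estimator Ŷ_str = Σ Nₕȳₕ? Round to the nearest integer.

4484

Var(Ŷ_str) = Σₕ Nₕ²(1 − fₕ)sₕ²/nₕ.
Suburban: 4236²·(1 − 265/4236)·148/265 = 9.3944569 × 10^6.
Urban: 17515²·(1 − 3779/17515)·168.3/3779 = 1.0714642 × 10^7.
Sum = 2.0109099 × 10^7.
SE = √(2.0109099 × 10^7) = 4484.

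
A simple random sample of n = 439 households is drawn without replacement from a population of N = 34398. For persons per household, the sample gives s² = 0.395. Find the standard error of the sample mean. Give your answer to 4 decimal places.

0.0298

Under SRS without replacement, Var(ȳ) = (1 − f)·s²/n with f = n/N = 439/34398 = 0.01276237.
Var(ȳ) = (1 − 0.01276237)·0.395/439 = 0.98723763·8.9977221 × 10^-4 = 8.8828898 × 10^-4.
SE(ȳ) = √(8.8828898 × 10^-4) = 0.0298.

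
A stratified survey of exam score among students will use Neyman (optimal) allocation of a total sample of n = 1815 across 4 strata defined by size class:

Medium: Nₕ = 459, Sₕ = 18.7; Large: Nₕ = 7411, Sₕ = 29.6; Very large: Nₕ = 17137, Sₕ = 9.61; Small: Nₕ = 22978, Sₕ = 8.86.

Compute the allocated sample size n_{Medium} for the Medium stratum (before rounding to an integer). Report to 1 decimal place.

26.1

Neyman allocation: nₕ = n·NₕSₕ / Σⱼ NⱼSⱼ.
Σ NⱼSⱼ = 459·18.7 + 7411·29.6 + 17137·9.61 + 22978·8.86 = 596220.55.
n_{Medium} = 1815·459·18.7 / 596220.55 = 26.1.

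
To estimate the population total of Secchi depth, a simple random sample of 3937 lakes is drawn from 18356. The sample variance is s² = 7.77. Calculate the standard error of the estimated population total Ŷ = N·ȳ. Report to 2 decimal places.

722.74

Var(Ŷ) = N²·Var(ȳ) = N²·(1 − n/N)·s²/n.
f = 3937/18356 = 0.21448028; Var(ȳ) = 0.78551972·7.77/3937 = 0.0015502891.
Var(Ŷ) = 18356² · 0.0015502891 = 522358.65.
SE(Ŷ) = √(522358.65) = 722.74.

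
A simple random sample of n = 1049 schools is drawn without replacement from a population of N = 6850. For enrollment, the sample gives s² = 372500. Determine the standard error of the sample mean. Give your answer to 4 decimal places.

17.3413

Under SRS without replacement, Var(ȳ) = (1 − f)·s²/n with f = n/N = 1049/6850 = 0.15313869.
Var(ȳ) = (1 − 0.15313869)·372500/1049 = 0.84686131·355.1001 = 300.72053.
SE(ȳ) = √(300.72053) = 17.3413.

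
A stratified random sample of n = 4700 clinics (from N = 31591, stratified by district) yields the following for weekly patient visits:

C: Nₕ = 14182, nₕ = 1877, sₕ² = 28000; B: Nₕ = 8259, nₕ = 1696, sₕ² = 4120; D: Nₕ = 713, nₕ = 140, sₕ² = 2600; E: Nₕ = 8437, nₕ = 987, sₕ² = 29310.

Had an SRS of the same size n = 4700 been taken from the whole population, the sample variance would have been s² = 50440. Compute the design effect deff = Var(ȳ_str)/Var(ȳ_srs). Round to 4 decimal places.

0.5056

Var(ȳ_str) = Σ Wₕ²(1−fₕ)sₕ²/nₕ with Wₕ = Nₕ/31591:
  C: (14182/31591)²·(1−1877/14182)·28000/1877 = 2.6084716
  B: (8259/31591)²·(1−1696/8259)·4120/1696 = 0.1319394
  D: (713/31591)²·(1−140/713)·2600/140 = 0.0076026101
  E: (8437/31591)²·(1−987/8437)·29310/987 = 1.8703214
  → Var(ȳ_str) = 4.618335.
Var(ȳ_srs) = (1 − 4700/31591)·50440/4700 = 9.1352576.
deff = 4.618335 / 9.1352576 = 0.5056.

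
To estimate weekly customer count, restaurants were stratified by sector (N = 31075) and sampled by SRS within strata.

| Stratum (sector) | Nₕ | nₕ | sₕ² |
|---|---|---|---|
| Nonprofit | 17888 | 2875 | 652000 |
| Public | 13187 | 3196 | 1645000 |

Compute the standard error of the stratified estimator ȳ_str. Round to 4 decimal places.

Var(ȳ_str) = Σₕ Wₕ²(1 − fₕ)sₕ²/nₕ with Wₕ = Nₕ/N, N = 31075.
Nonprofit: Wₕ = 0.57563958; term = 0.57563958²·(1 − 0.16072227)·652000/2875 = 63.069116.
Public: Wₕ = 0.42436042; term = 0.42436042²·(1 − 0.24235990)·1645000/3196 = 70.225012.
Sum = 133.29413.
SE = √(133.29413) = 11.5453.

11.5453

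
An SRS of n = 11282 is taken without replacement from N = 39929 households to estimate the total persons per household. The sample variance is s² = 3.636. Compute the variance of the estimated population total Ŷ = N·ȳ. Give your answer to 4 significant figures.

368600

Var(Ŷ) = N²·Var(ȳ) = N²·(1 − n/N)·s²/n.
f = 11282/39929 = 0.28255153; Var(ȳ) = 0.71744847·3.636/11282 = 2.3122165 × 10^-4.
Var(Ŷ) = 39929² · (2.3122165 × 10^-4) = 368642.47.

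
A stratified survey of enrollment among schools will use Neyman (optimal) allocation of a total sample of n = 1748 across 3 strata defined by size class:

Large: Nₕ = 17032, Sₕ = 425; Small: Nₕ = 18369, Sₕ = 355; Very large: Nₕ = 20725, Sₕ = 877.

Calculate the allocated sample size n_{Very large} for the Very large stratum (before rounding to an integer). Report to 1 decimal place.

994.9

Neyman allocation: nₕ = n·NₕSₕ / Σⱼ NⱼSⱼ.
Σ NⱼSⱼ = 17032·425 + 18369·355 + 20725·877 = 3.193542 × 10^7.
n_{Very large} = 1748·20725·877 / (3.193542 × 10^7) = 994.9.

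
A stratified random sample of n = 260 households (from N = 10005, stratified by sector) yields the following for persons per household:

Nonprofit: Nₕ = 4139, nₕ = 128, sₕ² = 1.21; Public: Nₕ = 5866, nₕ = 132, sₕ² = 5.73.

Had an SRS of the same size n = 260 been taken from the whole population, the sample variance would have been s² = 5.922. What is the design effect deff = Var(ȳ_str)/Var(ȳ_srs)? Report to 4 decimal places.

0.7282

Var(ȳ_str) = Σ Wₕ²(1−fₕ)sₕ²/nₕ with Wₕ = Nₕ/10005:
  Nonprofit: (4139/10005)²·(1−128/4139)·1.21/128 = 0.0015677951
  Public: (5866/10005)²·(1−132/5866)·5.73/132 = 0.014586337
  → Var(ȳ_str) = 0.016154132.
Var(ȳ_srs) = (1 − 260/10005)·5.922/260 = 0.022185019.
deff = 0.016154132 / 0.022185019 = 0.7282.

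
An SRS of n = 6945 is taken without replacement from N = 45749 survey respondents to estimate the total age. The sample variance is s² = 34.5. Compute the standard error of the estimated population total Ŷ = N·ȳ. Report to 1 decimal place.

Var(Ŷ) = N²·Var(ȳ) = N²·(1 − n/N)·s²/n.
f = 6945/45749 = 0.15180660; Var(ȳ) = 0.84819340·34.5/6945 = 0.0042134877.
Var(Ŷ) = 45749² · 0.0042134877 = 8.8187076 × 10^6.
SE(Ŷ) = √(8.8187076 × 10^6) = 2969.6.

2969.6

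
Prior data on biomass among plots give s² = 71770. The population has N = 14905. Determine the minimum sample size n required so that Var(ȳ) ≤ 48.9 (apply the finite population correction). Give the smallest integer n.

1337

Without fpc, n₀ = s²/D = 71770/48.9 = 1467.6892.
With fpc, (1 − n/N)·s²/n ≤ D requires n ≥ n₀/(1 + n₀/N) = 1467.6892/(1 + 1467.6892/14905) = 1336.1218.
Rounding up, n = 1337.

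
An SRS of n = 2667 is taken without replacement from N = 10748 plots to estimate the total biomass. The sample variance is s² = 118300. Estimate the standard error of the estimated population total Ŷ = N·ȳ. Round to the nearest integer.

Var(Ŷ) = N²·Var(ȳ) = N²·(1 − n/N)·s²/n.
f = 2667/10748 = 0.24813919; Var(ȳ) = 0.75186081·118300/2667 = 33.350256.
Var(Ŷ) = 10748² · 33.350256 = 3.852605 × 10^9.
SE(Ŷ) = √(3.852605 × 10^9) = 62069.

62069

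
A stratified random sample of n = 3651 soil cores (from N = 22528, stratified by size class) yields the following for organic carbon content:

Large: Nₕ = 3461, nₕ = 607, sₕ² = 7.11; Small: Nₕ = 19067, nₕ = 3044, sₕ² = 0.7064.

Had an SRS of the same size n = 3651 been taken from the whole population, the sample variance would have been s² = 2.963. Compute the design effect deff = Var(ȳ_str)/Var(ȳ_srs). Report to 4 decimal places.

0.5407

Var(ȳ_str) = Σ Wₕ²(1−fₕ)sₕ²/nₕ with Wₕ = Nₕ/22528:
  Large: (3461/22528)²·(1−607/3461)·7.11/607 = 2.2797709 × 10^-4
  Small: (19067/22528)²·(1−3044/19067)·0.7064/3044 = 1.3969696 × 10^-4
  → Var(ȳ_str) = 3.6767405 × 10^-4.
Var(ȳ_srs) = (1 − 3651/22528)·2.963/3651 = 6.8003326 × 10^-4.
deff = (3.6767405 × 10^-4) / (6.8003326 × 10^-4) = 0.5407.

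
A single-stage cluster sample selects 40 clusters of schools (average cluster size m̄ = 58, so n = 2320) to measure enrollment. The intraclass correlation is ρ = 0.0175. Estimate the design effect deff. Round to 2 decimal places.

2.00

deff = 1 + (58 − 1)·0.0175 = 1 + 0.9975 = 1.9975.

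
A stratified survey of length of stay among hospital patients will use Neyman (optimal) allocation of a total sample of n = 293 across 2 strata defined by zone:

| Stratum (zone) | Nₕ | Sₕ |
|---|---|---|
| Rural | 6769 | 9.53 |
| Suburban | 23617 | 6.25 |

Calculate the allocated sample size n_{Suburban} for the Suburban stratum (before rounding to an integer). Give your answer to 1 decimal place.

203.9

Neyman allocation: nₕ = n·NₕSₕ / Σⱼ NⱼSⱼ.
Σ NⱼSⱼ = 6769·9.53 + 23617·6.25 = 212114.82.
n_{Suburban} = 293·23617·6.25 / 212114.82 = 203.9.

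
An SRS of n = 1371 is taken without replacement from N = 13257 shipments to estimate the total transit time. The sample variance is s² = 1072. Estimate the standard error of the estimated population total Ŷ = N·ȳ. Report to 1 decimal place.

11099.9

Var(Ŷ) = N²·Var(ȳ) = N²·(1 − n/N)·s²/n.
f = 1371/13257 = 0.10341706; Var(ȳ) = 0.89658294·1072/1371 = 0.70104807.
Var(Ŷ) = 13257² · 0.70104807 = 1.2320783 × 10^8.
SE(Ŷ) = √(1.2320783 × 10^8) = 11099.9.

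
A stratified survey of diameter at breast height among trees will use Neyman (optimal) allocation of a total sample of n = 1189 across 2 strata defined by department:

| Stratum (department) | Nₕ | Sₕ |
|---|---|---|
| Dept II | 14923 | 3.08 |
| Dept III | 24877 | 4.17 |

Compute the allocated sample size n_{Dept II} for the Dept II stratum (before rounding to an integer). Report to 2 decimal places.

Neyman allocation: nₕ = n·NₕSₕ / Σⱼ NⱼSⱼ.
Σ NⱼSⱼ = 14923·3.08 + 24877·4.17 = 149699.93.
n_{Dept II} = 1189·14923·3.08 / 149699.93 = 365.06.

365.06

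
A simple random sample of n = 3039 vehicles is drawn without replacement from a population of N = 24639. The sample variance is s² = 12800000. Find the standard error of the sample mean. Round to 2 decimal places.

60.77

Under SRS without replacement, Var(ȳ) = (1 − f)·s²/n with f = n/N = 3039/24639 = 0.12334104.
Var(ȳ) = (1 − 0.12334104)·12800000/3039 = 0.87665896·4211.9118 = 3692.4102.
SE(ȳ) = √(3692.4102) = 60.77.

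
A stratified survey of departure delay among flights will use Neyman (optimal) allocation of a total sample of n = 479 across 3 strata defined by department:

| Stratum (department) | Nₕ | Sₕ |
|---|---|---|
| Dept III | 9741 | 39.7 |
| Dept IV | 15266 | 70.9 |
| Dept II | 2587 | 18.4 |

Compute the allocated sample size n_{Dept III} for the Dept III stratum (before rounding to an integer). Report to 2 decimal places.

122.13

Neyman allocation: nₕ = n·NₕSₕ / Σⱼ NⱼSⱼ.
Σ NⱼSⱼ = 9741·39.7 + 15266·70.9 + 2587·18.4 = 1.5166779 × 10^6.
n_{Dept III} = 479·9741·39.7 / (1.5166779 × 10^6) = 122.13.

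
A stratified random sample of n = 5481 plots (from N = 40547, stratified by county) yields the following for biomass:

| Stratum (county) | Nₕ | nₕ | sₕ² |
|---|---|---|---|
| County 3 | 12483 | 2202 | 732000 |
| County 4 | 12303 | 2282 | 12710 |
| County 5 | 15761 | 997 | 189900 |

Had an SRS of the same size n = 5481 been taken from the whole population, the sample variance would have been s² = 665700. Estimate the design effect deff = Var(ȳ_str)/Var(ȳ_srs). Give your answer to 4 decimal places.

Var(ȳ_str) = Σ Wₕ²(1−fₕ)sₕ²/nₕ with Wₕ = Nₕ/40547:
  County 3: (12483/40547)²·(1−2202/12483)·732000/2202 = 25.949598
  County 4: (12303/40547)²·(1−2282/12303)·12710/2282 = 0.41767121
  County 5: (15761/40547)²·(1−997/15761)·189900/997 = 26.958775
  → Var(ȳ_str) = 53.326044.
Var(ȳ_srs) = (1 − 5481/40547)·665700/5481 = 105.03795.
deff = 53.326044 / 105.03795 = 0.5077.

0.5077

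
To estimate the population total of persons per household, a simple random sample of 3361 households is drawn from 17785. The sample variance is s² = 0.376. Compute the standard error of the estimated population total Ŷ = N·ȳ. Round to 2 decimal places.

169.41

Var(Ŷ) = N²·Var(ȳ) = N²·(1 − n/N)·s²/n.
f = 3361/17785 = 0.18897948; Var(ȳ) = 0.81102052·0.376/3361 = 9.0730056 × 10^-5.
Var(Ŷ) = 17785² · (9.0730056 × 10^-5) = 28698.482.
SE(Ŷ) = √(28698.482) = 169.41.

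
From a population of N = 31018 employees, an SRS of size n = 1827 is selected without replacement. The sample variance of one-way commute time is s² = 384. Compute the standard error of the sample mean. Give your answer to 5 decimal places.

0.44475

Under SRS without replacement, Var(ȳ) = (1 − f)·s²/n with f = n/N = 1827/31018 = 0.05890128.
Var(ȳ) = (1 − 0.05890128)·384/1827 = 0.94109872·0.21018062 = 0.19780072.
SE(ȳ) = √(0.19780072) = 0.44475.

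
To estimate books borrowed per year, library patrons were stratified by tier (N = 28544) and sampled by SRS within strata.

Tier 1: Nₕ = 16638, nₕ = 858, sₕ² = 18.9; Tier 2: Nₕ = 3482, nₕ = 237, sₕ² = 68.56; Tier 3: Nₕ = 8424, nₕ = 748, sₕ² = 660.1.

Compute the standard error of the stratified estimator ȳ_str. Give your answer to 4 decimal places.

Var(ȳ_str) = Σₕ Wₕ²(1 − fₕ)sₕ²/nₕ with Wₕ = Nₕ/N, N = 28544.
Tier 1: Wₕ = 0.58288957; term = 0.58288957²·(1 − 0.05156870)·18.9/858 = 0.0070982774.
Tier 2: Wₕ = 0.12198711; term = 0.12198711²·(1 − 0.06806433)·68.56/237 = 0.0040117722.
Tier 3: Wₕ = 0.29512332; term = 0.29512332²·(1 − 0.08879392)·660.1/748 = 0.070037687.
Sum = 0.081147737.
SE = √(0.081147737) = 0.2849.

0.2849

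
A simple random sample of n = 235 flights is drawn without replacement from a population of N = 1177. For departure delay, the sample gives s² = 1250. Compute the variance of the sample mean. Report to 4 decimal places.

Under SRS without replacement, Var(ȳ) = (1 − f)·s²/n with f = n/N = 235/1177 = 0.19966015.
Var(ȳ) = (1 − 0.19966015)·1250/235 = 0.80033985·5.3191489 = 4.2571268.

4.2571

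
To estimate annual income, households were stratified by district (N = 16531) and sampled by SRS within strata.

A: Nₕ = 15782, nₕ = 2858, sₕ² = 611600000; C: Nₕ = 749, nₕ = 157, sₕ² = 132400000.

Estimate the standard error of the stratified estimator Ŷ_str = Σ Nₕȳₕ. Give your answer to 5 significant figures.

6.6349 × 10^6

Var(Ŷ_str) = Σₕ Nₕ²(1 − fₕ)sₕ²/nₕ.
A: 15782²·(1 − 2858/15782)·611600000/2858 = 4.3647989 × 10^13.
C: 749²·(1 − 157/749)·132400000/157 = 3.7393133 × 10^11.
Sum = 4.402192 × 10^13.
SE = √(4.402192 × 10^13) = 6.6349 × 10^6.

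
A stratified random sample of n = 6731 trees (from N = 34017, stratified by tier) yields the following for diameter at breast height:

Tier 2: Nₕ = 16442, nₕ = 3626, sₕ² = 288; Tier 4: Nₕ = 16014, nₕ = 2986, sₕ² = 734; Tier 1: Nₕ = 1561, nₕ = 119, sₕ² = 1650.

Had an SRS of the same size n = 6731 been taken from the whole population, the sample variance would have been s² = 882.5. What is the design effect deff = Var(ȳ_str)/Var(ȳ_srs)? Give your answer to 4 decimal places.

Var(ȳ_str) = Σ Wₕ²(1−fₕ)sₕ²/nₕ with Wₕ = Nₕ/34017:
  Tier 2: (16442/34017)²·(1−3626/16442)·288/3626 = 0.014463713
  Tier 4: (16014/34017)²·(1−2986/16014)·734/2986 = 0.04431919
  Tier 1: (1561/34017)²·(1−119/1561)·1650/119 = 0.026971998
  → Var(ȳ_str) = 0.085754901.
Var(ȳ_srs) = (1 − 6731/34017)·882.5/6731 = 0.10516688.
deff = 0.085754901 / 0.10516688 = 0.8154.

0.8154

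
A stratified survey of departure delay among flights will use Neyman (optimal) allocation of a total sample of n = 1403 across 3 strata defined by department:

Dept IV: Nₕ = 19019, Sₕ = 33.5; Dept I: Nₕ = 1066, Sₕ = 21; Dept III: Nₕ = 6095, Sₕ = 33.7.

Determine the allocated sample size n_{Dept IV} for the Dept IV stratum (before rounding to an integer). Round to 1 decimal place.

Neyman allocation: nₕ = n·NₕSₕ / Σⱼ NⱼSⱼ.
Σ NⱼSⱼ = 19019·33.5 + 1066·21 + 6095·33.7 = 864924.
n_{Dept IV} = 1403·19019·33.5 / 864924 = 1033.5.

1033.5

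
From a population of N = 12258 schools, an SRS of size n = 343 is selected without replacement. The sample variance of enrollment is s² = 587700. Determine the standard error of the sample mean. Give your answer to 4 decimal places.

Under SRS without replacement, Var(ȳ) = (1 − f)·s²/n with f = n/N = 343/12258 = 0.02798173.
Var(ȳ) = (1 − 0.02798173)·587700/343 = 0.97201827·1713.4111 = 1665.4669.
SE(ȳ) = √(1665.4669) = 40.8101.

40.8101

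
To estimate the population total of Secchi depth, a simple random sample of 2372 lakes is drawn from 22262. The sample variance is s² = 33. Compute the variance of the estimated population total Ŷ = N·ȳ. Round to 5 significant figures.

6.1602 × 10^6

Var(Ŷ) = N²·Var(ȳ) = N²·(1 − n/N)·s²/n.
f = 2372/22262 = 0.10654928; Var(ȳ) = 0.89345072·33/2372 = 0.012429964.
Var(Ŷ) = 22262² · 0.012429964 = 6.1602484 × 10^6.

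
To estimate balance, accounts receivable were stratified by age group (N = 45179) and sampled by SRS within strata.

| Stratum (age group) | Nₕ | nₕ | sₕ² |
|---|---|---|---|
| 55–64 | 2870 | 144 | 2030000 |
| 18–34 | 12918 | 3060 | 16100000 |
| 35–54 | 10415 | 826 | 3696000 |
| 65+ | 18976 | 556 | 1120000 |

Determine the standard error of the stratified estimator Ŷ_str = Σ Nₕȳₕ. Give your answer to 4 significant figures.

1.390 × 10^6

Var(Ŷ_str) = Σₕ Nₕ²(1 − fₕ)sₕ²/nₕ.
55–64: 2870²·(1 − 144/2870)·2030000/144 = 1.1029131 × 10^11.
18–34: 12918²·(1 − 3060/12918)·16100000/3060 = 6.700212 × 10^11.
35–54: 10415²·(1 − 826/10415)·3696000/826 = 4.468734 × 10^11.
65+: 18976²·(1 − 556/18976)·1120000/556 = 7.0410516 × 10^11.
Sum = 1.9312911 × 10^12.
SE = √(1.9312911 × 10^12) = 1.390 × 10^6.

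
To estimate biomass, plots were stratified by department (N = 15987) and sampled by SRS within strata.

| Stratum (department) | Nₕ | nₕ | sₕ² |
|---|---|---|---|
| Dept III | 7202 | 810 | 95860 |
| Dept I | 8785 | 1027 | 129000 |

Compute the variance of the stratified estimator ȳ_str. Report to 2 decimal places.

Var(ȳ_str) = Σₕ Wₕ²(1 − fₕ)sₕ²/nₕ with Wₕ = Nₕ/N, N = 15987.
Dept III: Wₕ = 0.45049102; term = 0.45049102²·(1 − 0.11246876)·95860/810 = 21.316129.
Dept I: Wₕ = 0.54950898; term = 0.54950898²·(1 − 0.11690381)·129000/1027 = 33.494759.
Sum = 54.810888.

54.81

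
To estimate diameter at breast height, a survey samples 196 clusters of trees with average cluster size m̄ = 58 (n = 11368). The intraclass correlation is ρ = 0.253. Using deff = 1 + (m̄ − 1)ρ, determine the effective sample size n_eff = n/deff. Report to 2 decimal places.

deff = 1 + (58 − 1)·0.253 = 1 + 14.421 = 15.421.
n_eff = 11368 / 15.421 = 737.18.

737.18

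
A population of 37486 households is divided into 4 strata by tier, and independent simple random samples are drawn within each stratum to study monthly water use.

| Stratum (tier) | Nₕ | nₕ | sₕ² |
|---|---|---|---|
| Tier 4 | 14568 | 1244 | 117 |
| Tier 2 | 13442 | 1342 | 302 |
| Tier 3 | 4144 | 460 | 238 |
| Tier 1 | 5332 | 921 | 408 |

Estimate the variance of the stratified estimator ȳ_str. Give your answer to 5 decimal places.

Var(ȳ_str) = Σₕ Wₕ²(1 − fₕ)sₕ²/nₕ with Wₕ = Nₕ/N, N = 37486.
Tier 4: Wₕ = 0.38862509; term = 0.38862509²·(1 − 0.08539264)·117/1244 = 0.012991576.
Tier 2: Wₕ = 0.35858721; term = 0.35858721²·(1 − 0.09983633)·302/1342 = 0.026047466.
Tier 3: Wₕ = 0.11054794; term = 0.11054794²·(1 − 0.11100386)·238/460 = 0.0056210868.
Tier 1: Wₕ = 0.14223977; term = 0.14223977²·(1 − 0.17273068)·408/921 = 0.0074146308.
Sum = 0.05207476.

0.05207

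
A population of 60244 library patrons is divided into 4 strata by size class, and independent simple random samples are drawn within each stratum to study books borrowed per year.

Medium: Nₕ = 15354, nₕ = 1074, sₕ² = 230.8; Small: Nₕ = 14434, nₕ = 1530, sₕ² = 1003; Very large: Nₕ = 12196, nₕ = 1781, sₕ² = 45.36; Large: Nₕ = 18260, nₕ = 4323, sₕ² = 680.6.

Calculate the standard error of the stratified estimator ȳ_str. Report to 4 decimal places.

0.2420

Var(ȳ_str) = Σₕ Wₕ²(1 − fₕ)sₕ²/nₕ with Wₕ = Nₕ/N, N = 60244.
Medium: Wₕ = 0.25486355; term = 0.25486355²·(1 − 0.06994920)·230.8/1074 = 0.012982361.
Small: Wₕ = 0.23959232; term = 0.23959232²·(1 − 0.10599972)·1003/1530 = 0.033642864.
Very large: Wₕ = 0.20244340; term = 0.20244340²·(1 − 0.14603149)·45.36/1781 = 8.9137042 × 10^-4.
Large: Wₕ = 0.30310072; term = 0.30310072²·(1 − 0.23674699)·680.6/4323 = 0.011039494.
Sum = 0.058556089.
SE = √(0.058556089) = 0.2420.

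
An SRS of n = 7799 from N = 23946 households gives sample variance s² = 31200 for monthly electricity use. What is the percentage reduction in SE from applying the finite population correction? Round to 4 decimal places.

f = n/N = 7799/23946 = 0.32569114.
SE_no-fpc = √(s²/n) = 2.0001282; SE_fpc = √((1−f)s²/n) = 1.6424315.
Ratio = √(1−f) = 0.82116312. Reduction = 100·(1 − 0.82116312) = 17.8837%.

17.8837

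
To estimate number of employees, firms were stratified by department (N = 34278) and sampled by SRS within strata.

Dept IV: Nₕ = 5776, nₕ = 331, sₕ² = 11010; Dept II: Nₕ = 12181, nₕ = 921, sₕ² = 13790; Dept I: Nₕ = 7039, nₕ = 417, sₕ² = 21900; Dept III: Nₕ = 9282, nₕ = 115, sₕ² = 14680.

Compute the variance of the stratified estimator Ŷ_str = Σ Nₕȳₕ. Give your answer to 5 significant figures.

Var(Ŷ_str) = Σₕ Nₕ²(1 − fₕ)sₕ²/nₕ.
Dept IV: 5776²·(1 − 331/5776)·11010/331 = 1.046127 × 10^9.
Dept II: 12181²·(1 − 921/12181)·13790/921 = 2.0536478 × 10^9.
Dept I: 7039²·(1 − 417/7039)·21900/417 = 2.4479819 × 10^9.
Dept III: 9282²·(1 − 115/9282)·14680/115 = 1.086168 × 10^10.
Sum = 1.6409437 × 10^10.

1.6409 × 10^10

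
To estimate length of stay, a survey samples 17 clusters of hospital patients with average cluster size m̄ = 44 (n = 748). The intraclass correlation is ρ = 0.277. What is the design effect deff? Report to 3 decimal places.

12.911

deff = 1 + (44 − 1)·0.277 = 1 + 11.911 = 12.911.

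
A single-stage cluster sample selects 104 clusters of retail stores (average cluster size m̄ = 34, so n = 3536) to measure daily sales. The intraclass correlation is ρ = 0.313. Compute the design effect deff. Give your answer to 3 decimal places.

11.329

deff = 1 + (34 − 1)·0.313 = 1 + 10.329 = 11.329.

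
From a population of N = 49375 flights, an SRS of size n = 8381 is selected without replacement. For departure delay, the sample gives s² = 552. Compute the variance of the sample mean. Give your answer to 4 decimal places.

Under SRS without replacement, Var(ȳ) = (1 − f)·s²/n with f = n/N = 8381/49375 = 0.16974177.
Var(ȳ) = (1 − 0.16974177)·552/8381 = 0.83025823·0.065863262 = 0.054683515.

0.0547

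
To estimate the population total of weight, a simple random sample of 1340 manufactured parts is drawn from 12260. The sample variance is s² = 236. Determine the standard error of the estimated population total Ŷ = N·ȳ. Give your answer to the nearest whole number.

4856

Var(Ŷ) = N²·Var(ȳ) = N²·(1 − n/N)·s²/n.
f = 1340/12260 = 0.10929853; Var(ȳ) = 0.89070147·236/1340 = 0.15686981.
Var(Ŷ) = 12260² · 0.15686981 = 2.3578725 × 10^7.
SE(Ŷ) = √(2.3578725 × 10^7) = 4856.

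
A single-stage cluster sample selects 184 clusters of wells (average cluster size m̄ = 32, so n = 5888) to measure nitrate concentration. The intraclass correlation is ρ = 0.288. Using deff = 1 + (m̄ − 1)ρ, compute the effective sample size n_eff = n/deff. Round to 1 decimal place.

deff = 1 + (32 − 1)·0.288 = 1 + 8.928 = 9.928.
n_eff = 5888 / 9.928 = 593.1.

593.1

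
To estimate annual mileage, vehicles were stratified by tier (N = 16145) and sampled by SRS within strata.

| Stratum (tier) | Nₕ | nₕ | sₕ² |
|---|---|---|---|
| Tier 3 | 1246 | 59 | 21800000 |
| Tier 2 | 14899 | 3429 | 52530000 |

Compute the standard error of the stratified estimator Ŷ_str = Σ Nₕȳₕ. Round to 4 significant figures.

1.779 × 10^6

Var(Ŷ_str) = Σₕ Nₕ²(1 − fₕ)sₕ²/nₕ.
Tier 3: 1246²·(1 − 59/1246)·21800000/59 = 5.4647871 × 10^11.
Tier 2: 14899²·(1 − 3429/14899)·52530000/3429 = 2.6179446 × 10^12.
Sum = 3.1644233 × 10^12.
SE = √(3.1644233 × 10^12) = 1.779 × 10^6.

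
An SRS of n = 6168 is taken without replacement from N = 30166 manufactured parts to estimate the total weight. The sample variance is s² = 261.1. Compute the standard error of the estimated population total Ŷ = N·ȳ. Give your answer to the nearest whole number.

Var(Ŷ) = N²·Var(ȳ) = N²·(1 − n/N)·s²/n.
f = 6168/30166 = 0.20446861; Var(ȳ) = 0.79553139·261.1/6168 = 0.033675948.
Var(Ŷ) = 30166² · 0.033675948 = 3.0644694 × 10^7.
SE(Ŷ) = √(3.0644694 × 10^7) = 5536.

5536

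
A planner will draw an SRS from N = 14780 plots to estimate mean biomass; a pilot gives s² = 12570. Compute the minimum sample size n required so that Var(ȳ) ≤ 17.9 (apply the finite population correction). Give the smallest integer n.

671

Without fpc, n₀ = s²/D = 12570/17.9 = 702.2346.
With fpc, (1 − n/N)·s²/n ≤ D requires n ≥ n₀/(1 + n₀/N) = 702.2346/(1 + 702.2346/14780) = 670.3830.
Rounding up, n = 671.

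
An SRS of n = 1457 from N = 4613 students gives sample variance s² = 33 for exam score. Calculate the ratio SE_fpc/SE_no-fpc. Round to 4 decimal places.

f = n/N = 1457/4613 = 0.31584652.
SE_no-fpc = √(s²/n) = 0.15049678; SE_fpc = √((1−f)s²/n) = 0.12448126.
Ratio = √(1−f) = 0.82713571.

0.8271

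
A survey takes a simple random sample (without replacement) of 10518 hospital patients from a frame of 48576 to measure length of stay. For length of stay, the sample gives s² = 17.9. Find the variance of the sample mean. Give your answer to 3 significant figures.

Under SRS without replacement, Var(ȳ) = (1 − f)·s²/n with f = n/N = 10518/48576 = 0.21652668.
Var(ȳ) = (1 − 0.21652668)·17.9/10518 = 0.78347332·0.0017018445 = 0.0013333497.

0.00133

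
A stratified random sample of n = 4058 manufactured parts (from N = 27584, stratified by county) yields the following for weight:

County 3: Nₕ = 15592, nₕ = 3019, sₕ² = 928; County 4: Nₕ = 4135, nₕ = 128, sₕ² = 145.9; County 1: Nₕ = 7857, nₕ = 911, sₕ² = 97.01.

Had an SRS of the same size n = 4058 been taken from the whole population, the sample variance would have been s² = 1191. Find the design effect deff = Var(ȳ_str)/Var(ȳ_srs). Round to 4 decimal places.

Var(ȳ_str) = Σ Wₕ²(1−fₕ)sₕ²/nₕ with Wₕ = Nₕ/27584:
  County 3: (15592/27584)²·(1−3019/15592)·928/3019 = 0.079197435
  County 4: (4135/27584)²·(1−128/4135)·145.9/128 = 0.024821367
  County 1: (7857/27584)²·(1−911/7857)·97.01/911 = 0.0076379212
  → Var(ȳ_str) = 0.11165672.
Var(ȳ_srs) = (1 − 4058/27584)·1191/4058 = 0.25031713.
deff = 0.11165672 / 0.25031713 = 0.4461.

0.4461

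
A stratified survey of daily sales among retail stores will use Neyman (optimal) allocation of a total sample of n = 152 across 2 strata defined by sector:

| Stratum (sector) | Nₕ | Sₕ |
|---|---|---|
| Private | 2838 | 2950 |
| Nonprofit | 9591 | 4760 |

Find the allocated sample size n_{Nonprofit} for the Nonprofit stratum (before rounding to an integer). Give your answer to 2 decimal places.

Neyman allocation: nₕ = n·NₕSₕ / Σⱼ NⱼSⱼ.
Σ NⱼSⱼ = 2838·2950 + 9591·4760 = 5.402526 × 10^7.
n_{Nonprofit} = 152·9591·4760 / (5.402526 × 10^7) = 128.45.

128.45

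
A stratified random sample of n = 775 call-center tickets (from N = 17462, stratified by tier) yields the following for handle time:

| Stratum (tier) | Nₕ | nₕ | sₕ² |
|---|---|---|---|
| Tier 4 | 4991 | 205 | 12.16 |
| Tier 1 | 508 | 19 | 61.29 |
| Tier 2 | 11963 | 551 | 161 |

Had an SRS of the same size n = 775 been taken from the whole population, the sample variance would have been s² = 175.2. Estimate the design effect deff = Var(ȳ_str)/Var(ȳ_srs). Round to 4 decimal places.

0.6393

Var(ȳ_str) = Σ Wₕ²(1−fₕ)sₕ²/nₕ with Wₕ = Nₕ/17462:
  Tier 4: (4991/17462)²·(1−205/4991)·12.16/205 = 0.0046467789
  Tier 1: (508/17462)²·(1−19/508)·61.29/19 = 0.0026279713
  Tier 2: (11963/17462)²·(1−551/11963)·161/551 = 0.13082423
  → Var(ȳ_str) = 0.13809898.
Var(ȳ_srs) = (1 − 775/17462)·175.2/775 = 0.2160313.
deff = 0.13809898 / 0.2160313 = 0.6393.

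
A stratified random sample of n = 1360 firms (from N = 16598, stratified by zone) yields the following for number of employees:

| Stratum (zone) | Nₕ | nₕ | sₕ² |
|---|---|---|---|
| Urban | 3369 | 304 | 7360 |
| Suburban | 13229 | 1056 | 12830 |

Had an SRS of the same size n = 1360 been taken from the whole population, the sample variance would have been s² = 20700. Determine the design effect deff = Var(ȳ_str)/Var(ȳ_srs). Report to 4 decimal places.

0.5732

Var(ȳ_str) = Σ Wₕ²(1−fₕ)sₕ²/nₕ with Wₕ = Nₕ/16598:
  Urban: (3369/16598)²·(1−304/3369)·7360/304 = 0.90745312
  Suburban: (13229/16598)²·(1−1056/13229)·12830/1056 = 7.1019213
  → Var(ȳ_str) = 8.0093744.
Var(ȳ_srs) = (1 − 1360/16598)·20700/1360 = 13.97345.
deff = 8.0093744 / 13.97345 = 0.5732.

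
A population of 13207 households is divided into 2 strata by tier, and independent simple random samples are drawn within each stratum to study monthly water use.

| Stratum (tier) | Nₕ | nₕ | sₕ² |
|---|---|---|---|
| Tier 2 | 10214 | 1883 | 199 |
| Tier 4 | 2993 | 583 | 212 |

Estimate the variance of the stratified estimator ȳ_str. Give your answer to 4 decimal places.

0.0666

Var(ȳ_str) = Σₕ Wₕ²(1 − fₕ)sₕ²/nₕ with Wₕ = Nₕ/N, N = 13207.
Tier 2: Wₕ = 0.77337775; term = 0.77337775²·(1 − 0.18435481)·199/1883 = 0.05155697.
Tier 4: Wₕ = 0.22662225; term = 0.22662225²·(1 − 0.19478784)·212/583 = 0.015037745.
Sum = 0.066594715.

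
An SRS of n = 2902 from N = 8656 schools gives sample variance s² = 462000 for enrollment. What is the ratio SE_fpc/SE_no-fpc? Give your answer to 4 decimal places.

0.8153

f = n/N = 2902/8656 = 0.33525878.
SE_no-fpc = √(s²/n) = 12.61747; SE_fpc = √((1−f)s²/n) = 10.287233.
Ratio = √(1−f) = 0.81531664.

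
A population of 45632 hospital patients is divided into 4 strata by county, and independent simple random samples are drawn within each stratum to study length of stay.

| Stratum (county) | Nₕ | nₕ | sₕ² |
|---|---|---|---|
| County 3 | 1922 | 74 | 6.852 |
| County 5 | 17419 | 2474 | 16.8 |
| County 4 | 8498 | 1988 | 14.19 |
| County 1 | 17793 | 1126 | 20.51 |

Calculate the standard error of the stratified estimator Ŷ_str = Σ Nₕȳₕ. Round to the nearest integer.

Var(Ŷ_str) = Σₕ Nₕ²(1 − fₕ)sₕ²/nₕ.
County 3: 1922²·(1 − 74/1922)·6.852/74 = 328882.67.
County 5: 17419²·(1 − 2474/17419)·16.8/2474 = 1.7677821 × 10^6.
County 4: 8498²·(1 − 1988/8498)·14.19/1988 = 394878.72.
County 1: 17793²·(1 − 1126/17793)·20.51/1126 = 5.4017426 × 10^6.
Sum = 7.8932861 × 10^6.
SE = √(7.8932861 × 10^6) = 2809.

2809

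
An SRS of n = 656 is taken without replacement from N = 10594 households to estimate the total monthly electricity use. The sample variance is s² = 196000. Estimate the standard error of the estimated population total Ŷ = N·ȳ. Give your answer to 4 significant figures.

Var(Ŷ) = N²·Var(ȳ) = N²·(1 − n/N)·s²/n.
f = 656/10594 = 0.06192184; Var(ȳ) = 0.93807816·196000/656 = 280.27945.
Var(Ŷ) = 10594² · 280.27945 = 3.1456558 × 10^10.
SE(Ŷ) = √(3.1456558 × 10^10) = 177400.

177400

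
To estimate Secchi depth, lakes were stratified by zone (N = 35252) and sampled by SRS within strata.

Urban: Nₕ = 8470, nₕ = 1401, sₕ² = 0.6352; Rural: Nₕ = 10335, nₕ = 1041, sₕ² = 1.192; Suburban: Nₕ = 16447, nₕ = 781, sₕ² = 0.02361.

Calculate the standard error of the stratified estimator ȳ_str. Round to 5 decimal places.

Var(ȳ_str) = Σₕ Wₕ²(1 − fₕ)sₕ²/nₕ with Wₕ = Nₕ/N, N = 35252.
Urban: Wₕ = 0.24027006; term = 0.24027006²·(1 − 0.16540732)·0.6352/1401 = 2.1844707 × 10^-5.
Rural: Wₕ = 0.29317486; term = 0.29317486²·(1 − 0.10072569)·1.192/1041 = 8.8505682 × 10^-5.
Suburban: Wₕ = 0.46655509; term = 0.46655509²·(1 − 0.04748586)·0.02361/781 = 6.2679027 × 10^-6.
Sum = 1.1661829 × 10^-4.
SE = √(1.1661829 × 10^-4) = 0.01080.

0.01080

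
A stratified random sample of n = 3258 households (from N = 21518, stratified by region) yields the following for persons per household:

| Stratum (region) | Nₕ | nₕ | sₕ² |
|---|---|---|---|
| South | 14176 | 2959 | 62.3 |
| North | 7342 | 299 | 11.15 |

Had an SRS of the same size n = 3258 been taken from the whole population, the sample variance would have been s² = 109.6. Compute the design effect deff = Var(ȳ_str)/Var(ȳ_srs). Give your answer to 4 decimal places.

0.3992

Var(ȳ_str) = Σ Wₕ²(1−fₕ)sₕ²/nₕ with Wₕ = Nₕ/21518:
  South: (14176/21518)²·(1−2959/14176)·62.3/2959 = 0.0072305228
  North: (7342/21518)²·(1−299/7342)·11.15/299 = 0.004164587
  → Var(ȳ_str) = 0.01139511.
Var(ȳ_srs) = (1 − 3258/21518)·109.6/3258 = 0.02854686.
deff = 0.01139511 / 0.02854686 = 0.3992.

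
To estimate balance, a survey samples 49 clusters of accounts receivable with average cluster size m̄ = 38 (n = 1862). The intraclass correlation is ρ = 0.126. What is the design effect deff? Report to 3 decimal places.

5.662

deff = 1 + (38 − 1)·0.126 = 1 + 4.662 = 5.662.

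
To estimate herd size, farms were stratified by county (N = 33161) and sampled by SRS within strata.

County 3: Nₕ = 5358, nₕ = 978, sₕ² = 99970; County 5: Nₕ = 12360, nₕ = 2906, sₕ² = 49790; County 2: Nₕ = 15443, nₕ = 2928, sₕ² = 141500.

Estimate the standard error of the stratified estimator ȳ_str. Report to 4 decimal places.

Var(ȳ_str) = Σₕ Wₕ²(1 − fₕ)sₕ²/nₕ with Wₕ = Nₕ/N, N = 33161.
County 3: Wₕ = 0.16157534; term = 0.16157534²·(1 − 0.18253080)·99970/978 = 2.1814859.
County 5: Wₕ = 0.37272700; term = 0.37272700²·(1 − 0.23511327)·49790/2906 = 1.8206453.
County 2: Wₕ = 0.46569766; term = 0.46569766²·(1 − 0.18960047)·141500/2928 = 8.4936166.
Sum = 12.495748.
SE = √(12.495748) = 3.5349.

3.5349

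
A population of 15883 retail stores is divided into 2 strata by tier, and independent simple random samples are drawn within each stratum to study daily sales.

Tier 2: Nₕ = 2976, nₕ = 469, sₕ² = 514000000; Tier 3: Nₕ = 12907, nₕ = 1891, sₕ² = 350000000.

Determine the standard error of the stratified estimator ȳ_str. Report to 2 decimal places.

369.77

Var(ȳ_str) = Σₕ Wₕ²(1 − fₕ)sₕ²/nₕ with Wₕ = Nₕ/N, N = 15883.
Tier 2: Wₕ = 0.18737014; term = 0.18737014²·(1 − 0.15759409)·514000000/469 = 32412.495.
Tier 3: Wₕ = 0.81262986; term = 0.81262986²·(1 − 0.14650965)·350000000/1891 = 104318.34.
Sum = 136730.84.
SE = √(136730.84) = 369.77.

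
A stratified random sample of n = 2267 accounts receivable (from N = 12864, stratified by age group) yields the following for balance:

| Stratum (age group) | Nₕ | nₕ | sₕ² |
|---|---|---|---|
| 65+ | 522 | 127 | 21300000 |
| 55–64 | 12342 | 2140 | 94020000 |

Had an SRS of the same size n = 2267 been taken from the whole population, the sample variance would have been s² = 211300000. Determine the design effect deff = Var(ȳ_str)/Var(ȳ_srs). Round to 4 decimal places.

0.4381

Var(ȳ_str) = Σ Wₕ²(1−fₕ)sₕ²/nₕ with Wₕ = Nₕ/12864:
  65+: (522/12864)²·(1−127/522)·21300000/127 = 208.9736
  55–64: (12342/12864)²·(1−2140/12342)·94020000/2140 = 33429.145
  → Var(ȳ_str) = 33638.119.
Var(ȳ_srs) = (1 − 2267/12864)·211300000/2267 = 76781.197.
deff = 33638.119 / 76781.197 = 0.4381.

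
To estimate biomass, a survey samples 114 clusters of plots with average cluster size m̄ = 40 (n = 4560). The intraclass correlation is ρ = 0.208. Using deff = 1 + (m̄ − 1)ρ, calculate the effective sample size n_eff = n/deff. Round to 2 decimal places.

deff = 1 + (40 − 1)·0.208 = 1 + 8.112 = 9.112.
n_eff = 4560 / 9.112 = 500.44.

500.44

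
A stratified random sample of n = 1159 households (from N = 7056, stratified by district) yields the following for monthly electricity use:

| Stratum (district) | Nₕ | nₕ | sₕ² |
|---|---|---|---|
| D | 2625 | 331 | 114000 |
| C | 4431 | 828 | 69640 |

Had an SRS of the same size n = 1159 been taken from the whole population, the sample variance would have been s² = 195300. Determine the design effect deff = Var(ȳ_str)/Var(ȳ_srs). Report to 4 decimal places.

0.4873

Var(ȳ_str) = Σ Wₕ²(1−fₕ)sₕ²/nₕ with Wₕ = Nₕ/7056:
  D: (2625/7056)²·(1−331/2625)·114000/331 = 41.656467
  C: (4431/7056)²·(1−828/4431)·69640/828 = 26.969773
  → Var(ȳ_str) = 68.62624.
Var(ȳ_srs) = (1 − 1159/7056)·195300/1159 = 140.82876.
deff = 68.62624 / 140.82876 = 0.4873.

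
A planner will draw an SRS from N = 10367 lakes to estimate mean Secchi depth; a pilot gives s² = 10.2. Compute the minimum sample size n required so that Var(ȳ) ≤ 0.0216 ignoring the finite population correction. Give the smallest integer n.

Without fpc, n₀ = s²/D = 10.2/0.0216 = 472.2222.
Rounding up, n = 473.

473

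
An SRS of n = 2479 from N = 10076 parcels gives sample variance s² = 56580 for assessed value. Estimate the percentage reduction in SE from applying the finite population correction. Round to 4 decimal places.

f = n/N = 2479/10076 = 0.24603017.
SE_no-fpc = √(s²/n) = 4.7774176; SE_fpc = √((1−f)s²/n) = 4.1483003.
Ratio = √(1−f) = 0.86831436. Reduction = 100·(1 − 0.86831436) = 13.1686%.

13.1686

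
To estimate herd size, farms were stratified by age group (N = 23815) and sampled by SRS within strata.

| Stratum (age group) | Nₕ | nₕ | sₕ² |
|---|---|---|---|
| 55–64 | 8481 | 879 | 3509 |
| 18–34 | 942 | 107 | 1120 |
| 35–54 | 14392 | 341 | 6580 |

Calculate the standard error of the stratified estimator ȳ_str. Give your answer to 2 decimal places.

Var(ȳ_str) = Σₕ Wₕ²(1 − fₕ)sₕ²/nₕ with Wₕ = Nₕ/N, N = 23815.
55–64: Wₕ = 0.35612009; term = 0.35612009²·(1 − 0.10364344)·3509/879 = 0.45380393.
18–34: Wₕ = 0.03955490; term = 0.03955490²·(1 − 0.11358811)·1120/107 = 0.014516785.
35–54: Wₕ = 0.60432501; term = 0.60432501²·(1 − 0.02369372)·6580/341 = 6.880163.
Sum = 7.3484837.
SE = √(7.3484837) = 2.71.

2.71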